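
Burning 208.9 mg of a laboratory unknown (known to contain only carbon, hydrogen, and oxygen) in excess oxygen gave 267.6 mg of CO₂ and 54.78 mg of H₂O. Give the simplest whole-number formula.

mol C = 0.2676 g CO₂ ÷ 44.009 g/mol = 0.0060806 mol
mol H = 2 × 0.05478 g H₂O ÷ 18.015 g/mol = 0.0060816 mol
mass O = 0.2089 − (0.073034 + 0.0061303) = 0.12974 g → mol O = 0.12974 ÷ 15.999 = 0.0081090 mol
Divide by the smallest (0.0060806 mol): C 1.000, H 1.000, O 1.334
Multiplying each by 3 gives whole numbers: C 3.00, H 3.00, O 4.00

C3H3O4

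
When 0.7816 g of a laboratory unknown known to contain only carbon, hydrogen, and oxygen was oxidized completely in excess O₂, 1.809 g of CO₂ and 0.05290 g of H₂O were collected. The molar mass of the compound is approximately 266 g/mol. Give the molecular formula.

mol C = 1.809 g CO₂ ÷ 44.009 g/mol = 0.041105 mol
mol H = 2 × 0.05290 g H₂O ÷ 18.015 g/mol = 0.0058729 mol
mass O = 0.7816 − (0.49371 + 0.0059199) = 0.28197 g → mol O = 0.28197 ÷ 15.999 = 0.017624 mol
Divide by the smallest (0.0058729 mol): C 6.999, H 1.000, O 3.001
Empirical formula: C7HO3
Empirical-formula mass = 133.08 g/mol; 266 ÷ 133.08 ≈ 2, so the molecular formula is C14H2O6.

C14H2O6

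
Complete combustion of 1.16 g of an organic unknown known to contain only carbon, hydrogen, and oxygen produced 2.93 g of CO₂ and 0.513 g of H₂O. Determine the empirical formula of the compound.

mol C = 2.93 g CO₂ ÷ 44.009 g/mol = 0.06658 mol
mol H = 2 × 0.513 g H₂O ÷ 18.015 g/mol = 0.05695 mol
mass O = 1.16 − (0.7997 + 0.05741) = 0.3029 g → mol O = 0.3029 ÷ 15.999 = 0.01893 mol
Divide by the smallest (0.01893 mol): C 3.516, H 3.008, O 1.000
Multiplying each by 2 gives whole numbers: C 7.03, H 6.02, O 2.00

C7H6O2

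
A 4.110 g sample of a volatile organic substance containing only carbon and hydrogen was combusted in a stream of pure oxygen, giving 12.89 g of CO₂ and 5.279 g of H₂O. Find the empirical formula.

mol C = 12.89 g CO₂ ÷ 44.009 g/mol = 0.29289 mol
mol H = 2 × 5.279 g H₂O ÷ 18.015 g/mol = 0.58607 mol
Divide by the smallest (0.29289 mol): C 1.000, H 2.001

CH2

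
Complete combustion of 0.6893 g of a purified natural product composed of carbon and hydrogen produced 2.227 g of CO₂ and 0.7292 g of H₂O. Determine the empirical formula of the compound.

mol C = 2.227 g CO₂ ÷ 44.009 g/mol = 0.050603 mol
mol H = 2 × 0.7292 g H₂O ÷ 18.015 g/mol = 0.080955 mol
Divide by the smallest (0.050603 mol): C 1.000, H 1.600
Multiplying each by 5 gives whole numbers: C 5.00, H 8.00

C5H8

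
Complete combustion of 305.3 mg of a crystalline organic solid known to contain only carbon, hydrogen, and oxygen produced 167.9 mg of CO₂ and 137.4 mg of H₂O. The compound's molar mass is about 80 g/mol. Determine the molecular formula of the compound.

mol C = 0.1679 g CO₂ ÷ 44.009 g/mol = 0.0038151 mol
mol H = 2 × 0.1374 g H₂O ÷ 18.015 g/mol = 0.015254 mol
mass O = 0.3053 − (0.045824 + 0.015376) = 0.24410 g → mol O = 0.24410 ÷ 15.999 = 0.015257 mol
Divide by the smallest (0.0038151 mol): C 1.000, H 3.998, O 3.999
Empirical formula: CH4O4
Empirical-formula mass = 80.04 g/mol; 80 ÷ 80.04 ≈ 1, so the molecular formula is CH4O4.

CH4O4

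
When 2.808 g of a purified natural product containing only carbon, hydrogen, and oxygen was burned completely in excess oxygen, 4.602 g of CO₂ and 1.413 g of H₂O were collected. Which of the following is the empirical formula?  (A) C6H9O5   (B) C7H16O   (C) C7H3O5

mol C = 4.602 g CO₂ ÷ 44.009 g/mol = 0.10457 mol
mol H = 2 × 1.413 g H₂O ÷ 18.015 g/mol = 0.15687 mol
mass O = 2.808 − (1.2560 + 0.15812) = 1.3939 g → mol O = 1.3939 ÷ 15.999 = 0.087124 mol
Divide by the smallest (0.087124 mol): C 1.200, H 1.801, O 1.000
Multiplying each by 5 gives whole numbers: C 6.00, H 9.00, O 5.00

(A) C6H9O5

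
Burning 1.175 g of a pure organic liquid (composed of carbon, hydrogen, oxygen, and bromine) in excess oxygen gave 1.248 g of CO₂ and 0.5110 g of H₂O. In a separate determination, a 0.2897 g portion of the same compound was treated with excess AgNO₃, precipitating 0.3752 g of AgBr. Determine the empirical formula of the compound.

C7H14Br2O2

mol C = 1.248 g CO₂ ÷ 44.009 g/mol = 0.028358 mol
mol H = 2 × 0.5110 g H₂O ÷ 18.015 g/mol = 0.056731 mol
From the AgBr data: mol Br per gram of compound = (0.3752 ÷ 187.772) ÷ 0.2897 = 0.0068974 mol/g, so in the 1.175 g combustion sample mol Br = 0.0081044 mol
mass O = 1.175 − (0.34061 + 0.057184 + 0.64757) = 0.12963 g → mol O = 0.12963 ÷ 15.999 = 0.0081027 mol
Divide by the smallest (0.0081027 mol): C 3.500, H 7.001, Br 1.000, O 1.000
Multiplying each by 2 gives whole numbers: C 7.00, H 14.00, Br 2.00, O 2.00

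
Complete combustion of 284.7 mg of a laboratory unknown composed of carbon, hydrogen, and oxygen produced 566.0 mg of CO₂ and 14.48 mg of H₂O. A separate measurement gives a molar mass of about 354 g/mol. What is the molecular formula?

mol C = 0.5660 g CO₂ ÷ 44.009 g/mol = 0.012861 mol
mol H = 2 × 0.01448 g H₂O ÷ 18.015 g/mol = 0.0016075 mol
mass O = 0.2847 − (0.15447 + 0.0016204) = 0.12861 g → mol O = 0.12861 ÷ 15.999 = 0.0080384 mol
Divide by the smallest (0.0016075 mol): C 8.000, H 1.000, O 5.000
Empirical formula: C8HO5
Empirical-formula mass = 177.09 g/mol; 354 ÷ 177.09 ≈ 2, so the molecular formula is C16H2O10.

C16H2O10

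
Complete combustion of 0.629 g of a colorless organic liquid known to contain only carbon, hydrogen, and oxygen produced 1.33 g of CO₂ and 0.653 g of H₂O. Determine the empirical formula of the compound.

C5H12O2

mol C = 1.33 g CO₂ ÷ 44.009 g/mol = 0.03022 mol
mol H = 2 × 0.653 g H₂O ÷ 18.015 g/mol = 0.07250 mol
mass O = 0.629 − (0.3630 + 0.07308) = 0.1929 g → mol O = 0.1929 ÷ 15.999 = 0.01206 mol
Divide by the smallest (0.01206 mol): C 2.506, H 6.011, O 1.000
Multiplying each by 2 gives whole numbers: C 5.01, H 12.02, O 2.00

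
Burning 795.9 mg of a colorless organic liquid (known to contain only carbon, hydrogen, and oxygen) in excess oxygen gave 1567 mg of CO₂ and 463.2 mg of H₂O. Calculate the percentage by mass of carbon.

mol C = 1.567 g CO₂ ÷ 44.009 g/mol = 0.035606 mol
mol H = 2 × 0.4632 g H₂O ÷ 18.015 g/mol = 0.051424 mol
mass O = 0.7959 − (0.42767 + 0.051835) = 0.31640 g → mol O = 0.31640 ÷ 15.999 = 0.019776 mol
mass % C = 0.42767 g ÷ 0.7959 g × 100%

53.73%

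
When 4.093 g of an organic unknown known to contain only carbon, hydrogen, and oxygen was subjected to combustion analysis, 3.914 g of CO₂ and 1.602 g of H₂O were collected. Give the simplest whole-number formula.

CH2O2

mol C = 3.914 g CO₂ ÷ 44.009 g/mol = 0.088936 mol
mol H = 2 × 1.602 g H₂O ÷ 18.015 g/mol = 0.17785 mol
mass O = 4.093 − (1.0682 + 0.17927) = 2.8455 g → mol O = 2.8455 ÷ 15.999 = 0.17786 mol
Divide by the smallest (0.088936 mol): C 1.000, H 2.000, O 2.000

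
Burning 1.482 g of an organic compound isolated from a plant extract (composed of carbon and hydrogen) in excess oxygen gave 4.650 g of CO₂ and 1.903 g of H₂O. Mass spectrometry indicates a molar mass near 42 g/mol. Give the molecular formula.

mol C = 4.650 g CO₂ ÷ 44.009 g/mol = 0.10566 mol
mol H = 2 × 1.903 g H₂O ÷ 18.015 g/mol = 0.21127 mol
Divide by the smallest (0.10566 mol): C 1.000, H 2.000
Empirical formula: CH2
Empirical-formula mass = 14.03 g/mol; 42 ÷ 14.03 ≈ 3, so the molecular formula is C3H6.

C3H6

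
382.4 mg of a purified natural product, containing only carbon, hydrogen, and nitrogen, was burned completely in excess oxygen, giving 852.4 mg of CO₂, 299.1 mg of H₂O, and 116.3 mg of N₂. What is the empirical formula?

C7H12N3

mol C = 0.8524 g CO₂ ÷ 44.009 g/mol = 0.019369 mol
mol H = 2 × 0.2991 g H₂O ÷ 18.015 g/mol = 0.033206 mol
mol N = 2 × 0.1163 g N₂ ÷ 28.014 g/mol = 0.0083030 mol
Divide by the smallest (0.0083030 mol): C 2.333, H 3.999, N 1.000
Multiplying each by 3 gives whole numbers: C 7.00, H 12.00, N 3.00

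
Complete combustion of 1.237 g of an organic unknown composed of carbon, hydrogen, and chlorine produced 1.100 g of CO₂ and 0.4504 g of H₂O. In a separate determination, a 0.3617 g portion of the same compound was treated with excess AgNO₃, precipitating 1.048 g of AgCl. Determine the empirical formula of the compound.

mol C = 1.100 g CO₂ ÷ 44.009 g/mol = 0.024995 mol
mol H = 2 × 0.4504 g H₂O ÷ 18.015 g/mol = 0.050003 mol
From the AgCl data: mol Cl per gram of compound = (1.048 ÷ 143.318) ÷ 0.3617 = 0.020217 mol/g, so in the 1.237 g combustion sample mol Cl = 0.025008 mol
Divide by the smallest (0.024995 mol): C 1.000, H 2.001, Cl 1.001

CH2Cl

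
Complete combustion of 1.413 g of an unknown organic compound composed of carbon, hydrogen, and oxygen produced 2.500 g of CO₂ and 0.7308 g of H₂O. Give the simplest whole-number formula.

mol C = 2.500 g CO₂ ÷ 44.009 g/mol = 0.056807 mol
mol H = 2 × 0.7308 g H₂O ÷ 18.015 g/mol = 0.081132 mol
mass O = 1.413 − (0.68230 + 0.081781) = 0.64891 g → mol O = 0.64891 ÷ 15.999 = 0.040560 mol
Divide by the smallest (0.040560 mol): C 1.401, H 2.000, O 1.000
Multiplying each by 5 gives whole numbers: C 7.00, H 10.00, O 5.00

C7H10O5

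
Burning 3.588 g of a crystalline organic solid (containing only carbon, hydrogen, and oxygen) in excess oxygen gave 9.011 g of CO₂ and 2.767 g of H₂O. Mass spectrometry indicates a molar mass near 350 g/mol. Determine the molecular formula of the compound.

mol C = 9.011 g CO₂ ÷ 44.009 g/mol = 0.20475 mol
mol H = 2 × 2.767 g H₂O ÷ 18.015 g/mol = 0.30719 mol
mass O = 3.588 − (2.4593 + 0.30965) = 0.81906 g → mol O = 0.81906 ÷ 15.999 = 0.051194 mol
Divide by the smallest (0.051194 mol): C 4.000, H 6.000, O 1.000
Empirical formula: C4H6O
Empirical-formula mass = 70.09 g/mol; 350 ÷ 70.09 ≈ 5, so the molecular formula is C20H30O5.

C20H30O5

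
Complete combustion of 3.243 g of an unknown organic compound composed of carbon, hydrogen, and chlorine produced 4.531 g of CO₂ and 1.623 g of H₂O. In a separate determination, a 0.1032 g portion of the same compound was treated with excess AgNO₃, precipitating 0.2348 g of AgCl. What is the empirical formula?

mol C = 4.531 g CO₂ ÷ 44.009 g/mol = 0.10296 mol
mol H = 2 × 1.623 g H₂O ÷ 18.015 g/mol = 0.18018 mol
From the AgCl data: mol Cl per gram of compound = (0.2348 ÷ 143.318) ÷ 0.1032 = 0.015875 mol/g, so in the 3.243 g combustion sample mol Cl = 0.051483 mol
Divide by the smallest (0.051483 mol): C 2.000, H 3.500, Cl 1.000
Multiplying each by 2 gives whole numbers: C 4.00, H 7.00, Cl 2.00

C4H7Cl2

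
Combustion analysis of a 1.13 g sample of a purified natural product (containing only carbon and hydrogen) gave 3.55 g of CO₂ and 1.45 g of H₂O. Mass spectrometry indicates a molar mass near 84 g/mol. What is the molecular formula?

mol C = 3.55 g CO₂ ÷ 44.009 g/mol = 0.08067 mol
mol H = 2 × 1.45 g H₂O ÷ 18.015 g/mol = 0.1610 mol
Divide by the smallest (0.08067 mol): C 1.000, H 1.996
Empirical formula: CH2
Empirical-formula mass = 14.03 g/mol; 84 ÷ 14.03 ≈ 6, so the molecular formula is C6H12.

C6H12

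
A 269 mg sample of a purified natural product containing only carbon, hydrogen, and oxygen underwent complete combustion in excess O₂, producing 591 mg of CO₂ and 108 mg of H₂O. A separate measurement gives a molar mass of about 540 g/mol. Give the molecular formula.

mol C = 0.591 g CO₂ ÷ 44.009 g/mol = 0.01343 mol
mol H = 2 × 0.108 g H₂O ÷ 18.015 g/mol = 0.01199 mol
mass O = 0.269 − (0.1613 + 0.01209) = 0.09562 g → mol O = 0.09562 ÷ 15.999 = 0.005976 mol
Divide by the smallest (0.005976 mol): C 2.247, H 2.006, O 1.000
Multiplying each by 4 gives whole numbers: C 8.99, H 8.02, O 4.00
Empirical formula: C9H8O4
Empirical-formula mass = 180.16 g/mol; 540 ÷ 180.16 ≈ 3, so the molecular formula is C27H24O12.

C27H24O12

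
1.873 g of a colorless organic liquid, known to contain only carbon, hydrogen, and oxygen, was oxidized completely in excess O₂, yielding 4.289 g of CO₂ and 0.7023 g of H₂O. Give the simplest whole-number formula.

mol C = 4.289 g CO₂ ÷ 44.009 g/mol = 0.097457 mol
mol H = 2 × 0.7023 g H₂O ÷ 18.015 g/mol = 0.077968 mol
mass O = 1.873 − (1.1706 + 0.078592) = 0.62385 g → mol O = 0.62385 ÷ 15.999 = 0.038993 mol
Divide by the smallest (0.038993 mol): C 2.499, H 2.000, O 1.000
Multiplying each by 2 gives whole numbers: C 5.00, H 4.00, O 2.00

C5H4O2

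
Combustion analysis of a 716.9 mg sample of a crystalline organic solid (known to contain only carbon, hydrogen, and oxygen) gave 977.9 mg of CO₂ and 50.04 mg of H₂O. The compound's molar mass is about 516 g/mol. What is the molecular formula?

C16H4O20

mol C = 0.9779 g CO₂ ÷ 44.009 g/mol = 0.022220 mol
mol H = 2 × 0.05004 g H₂O ÷ 18.015 g/mol = 0.0055554 mol
mass O = 0.7169 − (0.26689 + 0.0055998) = 0.44441 g → mol O = 0.44441 ÷ 15.999 = 0.027777 mol
Divide by the smallest (0.0055554 mol): C 4.000, H 1.000, O 5.000
Empirical formula: C4HO5
Empirical-formula mass = 129.05 g/mol; 516 ÷ 129.05 ≈ 4, so the molecular formula is C16H4O20.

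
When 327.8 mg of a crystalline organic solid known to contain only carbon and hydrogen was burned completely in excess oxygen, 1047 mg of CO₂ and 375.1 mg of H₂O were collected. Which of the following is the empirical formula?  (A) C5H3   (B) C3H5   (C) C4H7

(C) C4H7

mol C = 1.047 g CO₂ ÷ 44.009 g/mol = 0.023791 mol
mol H = 2 × 0.3751 g H₂O ÷ 18.015 g/mol = 0.041643 mol
Divide by the smallest (0.023791 mol): C 1.000, H 1.750
Multiplying each by 4 gives whole numbers: C 4.00, H 7.00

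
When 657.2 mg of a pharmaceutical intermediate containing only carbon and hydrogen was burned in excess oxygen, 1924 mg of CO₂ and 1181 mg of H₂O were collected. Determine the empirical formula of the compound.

CH3

mol C = 1.924 g CO₂ ÷ 44.009 g/mol = 0.043718 mol
mol H = 2 × 1.181 g H₂O ÷ 18.015 g/mol = 0.13111 mol
Divide by the smallest (0.043718 mol): C 1.000, H 2.999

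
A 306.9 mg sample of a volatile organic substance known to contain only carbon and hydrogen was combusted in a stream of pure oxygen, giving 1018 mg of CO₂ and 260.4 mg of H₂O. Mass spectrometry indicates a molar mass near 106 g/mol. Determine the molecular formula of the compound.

C8H10

mol C = 1.018 g CO₂ ÷ 44.009 g/mol = 0.023132 mol
mol H = 2 × 0.2604 g H₂O ÷ 18.015 g/mol = 0.028909 mol
Divide by the smallest (0.023132 mol): C 1.000, H 1.250
Multiplying each by 4 gives whole numbers: C 4.00, H 5.00
Empirical formula: C4H5
Empirical-formula mass = 53.08 g/mol; 106 ÷ 53.08 ≈ 2, so the molecular formula is C8H10.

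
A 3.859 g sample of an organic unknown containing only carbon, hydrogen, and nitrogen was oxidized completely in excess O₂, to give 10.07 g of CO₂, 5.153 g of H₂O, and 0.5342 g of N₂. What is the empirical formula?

C6H15N

mol C = 10.07 g CO₂ ÷ 44.009 g/mol = 0.22882 mol
mol H = 2 × 5.153 g H₂O ÷ 18.015 g/mol = 0.57208 mol
mol N = 2 × 0.5342 g N₂ ÷ 28.014 g/mol = 0.038138 mol
Divide by the smallest (0.038138 mol): C 6.000, H 15.000, N 1.000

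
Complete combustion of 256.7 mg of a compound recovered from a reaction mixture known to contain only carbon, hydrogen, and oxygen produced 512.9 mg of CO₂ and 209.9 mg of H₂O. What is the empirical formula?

mol C = 0.5129 g CO₂ ÷ 44.009 g/mol = 0.011654 mol
mol H = 2 × 0.2099 g H₂O ÷ 18.015 g/mol = 0.023303 mol
mass O = 0.2567 − (0.13998 + 0.023489) = 0.093229 g → mol O = 0.093229 ÷ 15.999 = 0.0058272 mol
Divide by the smallest (0.0058272 mol): C 2.000, H 3.999, O 1.000

C2H4O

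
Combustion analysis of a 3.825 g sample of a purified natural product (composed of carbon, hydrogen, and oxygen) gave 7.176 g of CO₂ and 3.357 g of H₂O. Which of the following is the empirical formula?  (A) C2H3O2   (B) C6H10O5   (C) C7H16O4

mol C = 7.176 g CO₂ ÷ 44.009 g/mol = 0.16306 mol
mol H = 2 × 3.357 g H₂O ÷ 18.015 g/mol = 0.37269 mol
mass O = 3.825 − (1.9585 + 0.37567) = 1.4908 g → mol O = 1.4908 ÷ 15.999 = 0.093184 mol
Divide by the smallest (0.093184 mol): C 1.750, H 4.000, O 1.000
Multiplying each by 4 gives whole numbers: C 7.00, H 16.00, O 4.00

(C) C7H16O4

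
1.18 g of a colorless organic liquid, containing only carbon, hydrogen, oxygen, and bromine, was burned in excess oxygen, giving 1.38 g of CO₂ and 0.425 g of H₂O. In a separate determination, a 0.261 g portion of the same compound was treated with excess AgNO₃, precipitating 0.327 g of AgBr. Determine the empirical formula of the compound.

mol C = 1.38 g CO₂ ÷ 44.009 g/mol = 0.03136 mol
mol H = 2 × 0.425 g H₂O ÷ 18.015 g/mol = 0.04718 mol
From the AgBr data: mol Br per gram of compound = (0.327 ÷ 187.772) ÷ 0.261 = 0.006672 mol/g, so in the 1.18 g combustion sample mol Br = 0.007873 mol
mass O = 1.18 − (0.3766 + 0.04756 + 0.6291) = 0.1267 g → mol O = 0.1267 ÷ 15.999 = 0.007919 mol
Divide by the smallest (0.007873 mol): C 3.983, H 5.993, Br 1.000, O 1.006

C4H6BrO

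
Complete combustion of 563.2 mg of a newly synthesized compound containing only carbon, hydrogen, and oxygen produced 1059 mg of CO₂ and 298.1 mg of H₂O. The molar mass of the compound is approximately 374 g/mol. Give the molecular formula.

mol C = 1.059 g CO₂ ÷ 44.009 g/mol = 0.024063 mol
mol H = 2 × 0.2981 g H₂O ÷ 18.015 g/mol = 0.033095 mol
mass O = 0.5632 − (0.28902 + 0.033359) = 0.24082 g → mol O = 0.24082 ÷ 15.999 = 0.015052 mol
Divide by the smallest (0.015052 mol): C 1.599, H 2.199, O 1.000
Multiplying each by 5 gives whole numbers: C 7.99, H 10.99, O 5.00
Empirical formula: C8H11O5
Empirical-formula mass = 187.17 g/mol; 374 ÷ 187.17 ≈ 2, so the molecular formula is C16H22O10.

C16H22O10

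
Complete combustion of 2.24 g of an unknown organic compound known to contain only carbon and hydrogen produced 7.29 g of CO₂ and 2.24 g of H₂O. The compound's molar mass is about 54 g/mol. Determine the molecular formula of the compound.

mol C = 7.29 g CO₂ ÷ 44.009 g/mol = 0.1656 mol
mol H = 2 × 2.24 g H₂O ÷ 18.015 g/mol = 0.2487 mol
Divide by the smallest (0.1656 mol): C 1.000, H 1.501
Multiplying each by 2 gives whole numbers: C 2.00, H 3.00
Empirical formula: C2H3
Empirical-formula mass = 27.05 g/mol; 54 ÷ 27.05 ≈ 2, so the molecular formula is C4H6.

C4H6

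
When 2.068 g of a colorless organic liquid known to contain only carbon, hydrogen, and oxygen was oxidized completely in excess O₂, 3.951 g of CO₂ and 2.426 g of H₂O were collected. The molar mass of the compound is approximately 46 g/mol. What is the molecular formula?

C2H6O

mol C = 3.951 g CO₂ ÷ 44.009 g/mol = 0.089777 mol
mol H = 2 × 2.426 g H₂O ÷ 18.015 g/mol = 0.26933 mol
mass O = 2.068 − (1.0783 + 0.27149) = 0.71820 g → mol O = 0.71820 ÷ 15.999 = 0.044890 mol
Divide by the smallest (0.044890 mol): C 2.000, H 6.000, O 1.000
Empirical formula: C2H6O
Empirical-formula mass = 46.07 g/mol; 46 ÷ 46.07 ≈ 1, so the molecular formula is C2H6O.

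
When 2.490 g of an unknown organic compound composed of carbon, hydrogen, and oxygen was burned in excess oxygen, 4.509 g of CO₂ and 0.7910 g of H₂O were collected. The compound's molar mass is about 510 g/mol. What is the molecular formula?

C21H18O15

mol C = 4.509 g CO₂ ÷ 44.009 g/mol = 0.10246 mol
mol H = 2 × 0.7910 g H₂O ÷ 18.015 g/mol = 0.087816 mol
mass O = 2.490 − (1.2306 + 0.088518) = 1.1709 g → mol O = 1.1709 ÷ 15.999 = 0.073185 mol
Divide by the smallest (0.073185 mol): C 1.400, H 1.200, O 1.000
Multiplying each by 5 gives whole numbers: C 7.00, H 6.00, O 5.00
Empirical formula: C7H6O5
Empirical-formula mass = 170.12 g/mol; 510 ÷ 170.12 ≈ 3, so the molecular formula is C21H18O15.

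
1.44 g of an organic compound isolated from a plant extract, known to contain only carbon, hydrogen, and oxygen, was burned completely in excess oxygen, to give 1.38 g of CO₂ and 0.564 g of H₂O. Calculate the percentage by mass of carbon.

mol C = 1.38 g CO₂ ÷ 44.009 g/mol = 0.03136 mol
mol H = 2 × 0.564 g H₂O ÷ 18.015 g/mol = 0.06261 mol
mass O = 1.44 − (0.3766 + 0.06312) = 1.000 g → mol O = 1.000 ÷ 15.999 = 0.06252 mol
mass % C = 0.3766 g ÷ 1.44 g × 100%

26.2%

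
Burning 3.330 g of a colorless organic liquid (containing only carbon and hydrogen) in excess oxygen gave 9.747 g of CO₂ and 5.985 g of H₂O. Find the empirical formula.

CH3

mol C = 9.747 g CO₂ ÷ 44.009 g/mol = 0.22148 mol
mol H = 2 × 5.985 g H₂O ÷ 18.015 g/mol = 0.66445 mol
Divide by the smallest (0.22148 mol): C 1.000, H 3.000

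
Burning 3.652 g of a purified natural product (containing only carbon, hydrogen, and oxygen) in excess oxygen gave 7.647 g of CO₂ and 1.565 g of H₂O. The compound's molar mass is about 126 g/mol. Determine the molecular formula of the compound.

mol C = 7.647 g CO₂ ÷ 44.009 g/mol = 0.17376 mol
mol H = 2 × 1.565 g H₂O ÷ 18.015 g/mol = 0.17374 mol
mass O = 3.652 − (2.0870 + 0.17513) = 1.3898 g → mol O = 1.3898 ÷ 15.999 = 0.086870 mol
Divide by the smallest (0.086870 mol): C 2.000, H 2.000, O 1.000
Empirical formula: C2H2O
Empirical-formula mass = 42.04 g/mol; 126 ÷ 42.04 ≈ 3, so the molecular formula is C6H6O3.

C6H6O3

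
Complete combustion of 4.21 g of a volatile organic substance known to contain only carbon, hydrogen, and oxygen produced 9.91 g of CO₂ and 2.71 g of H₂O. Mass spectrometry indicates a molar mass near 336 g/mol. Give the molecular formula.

C18H24O6

mol C = 9.91 g CO₂ ÷ 44.009 g/mol = 0.2252 mol
mol H = 2 × 2.71 g H₂O ÷ 18.015 g/mol = 0.3009 mol
mass O = 4.21 − (2.705 + 0.3033) = 1.202 g → mol O = 1.202 ÷ 15.999 = 0.07513 mol
Divide by the smallest (0.07513 mol): C 2.997, H 4.004, O 1.000
Empirical formula: C3H4O
Empirical-formula mass = 56.06 g/mol; 336 ÷ 56.06 ≈ 6, so the molecular formula is C18H24O6.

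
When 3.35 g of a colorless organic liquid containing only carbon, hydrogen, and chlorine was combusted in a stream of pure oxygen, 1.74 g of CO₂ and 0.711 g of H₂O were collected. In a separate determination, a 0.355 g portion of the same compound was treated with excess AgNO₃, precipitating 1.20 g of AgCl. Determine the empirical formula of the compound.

CH2Cl2

mol C = 1.74 g CO₂ ÷ 44.009 g/mol = 0.03954 mol
mol H = 2 × 0.711 g H₂O ÷ 18.015 g/mol = 0.07893 mol
From the AgCl data: mol Cl per gram of compound = (1.20 ÷ 143.318) ÷ 0.355 = 0.02359 mol/g, so in the 3.35 g combustion sample mol Cl = 0.07901 mol
Divide by the smallest (0.03954 mol): C 1.000, H 1.996, Cl 1.998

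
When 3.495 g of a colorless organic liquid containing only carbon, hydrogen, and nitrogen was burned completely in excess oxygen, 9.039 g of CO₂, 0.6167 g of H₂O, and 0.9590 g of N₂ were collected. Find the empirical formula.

mol C = 9.039 g CO₂ ÷ 44.009 g/mol = 0.20539 mol
mol H = 2 × 0.6167 g H₂O ÷ 18.015 g/mol = 0.068465 mol
mol N = 2 × 0.9590 g N₂ ÷ 28.014 g/mol = 0.068466 mol
Divide by the smallest (0.068465 mol): C 3.000, H 1.000, N 1.000

C3HN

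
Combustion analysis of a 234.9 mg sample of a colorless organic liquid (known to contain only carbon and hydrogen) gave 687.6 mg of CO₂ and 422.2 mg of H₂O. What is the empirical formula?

CH3

mol C = 0.6876 g CO₂ ÷ 44.009 g/mol = 0.015624 mol
mol H = 2 × 0.4222 g H₂O ÷ 18.015 g/mol = 0.046872 mol
Divide by the smallest (0.015624 mol): C 1.000, H 3.000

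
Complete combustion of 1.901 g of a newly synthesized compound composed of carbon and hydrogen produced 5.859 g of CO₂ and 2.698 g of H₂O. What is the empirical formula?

C4H9

mol C = 5.859 g CO₂ ÷ 44.009 g/mol = 0.13313 mol
mol H = 2 × 2.698 g H₂O ÷ 18.015 g/mol = 0.29953 mol
Divide by the smallest (0.13313 mol): C 1.000, H 2.250
Multiplying each by 4 gives whole numbers: C 4.00, H 9.00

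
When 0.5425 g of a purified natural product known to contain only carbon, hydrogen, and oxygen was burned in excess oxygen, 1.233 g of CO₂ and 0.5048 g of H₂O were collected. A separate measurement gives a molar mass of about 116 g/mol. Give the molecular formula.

mol C = 1.233 g CO₂ ÷ 44.009 g/mol = 0.028017 mol
mol H = 2 × 0.5048 g H₂O ÷ 18.015 g/mol = 0.056042 mol
mass O = 0.5425 − (0.33651 + 0.056491) = 0.14950 g → mol O = 0.14950 ÷ 15.999 = 0.0093442 mol
Divide by the smallest (0.0093442 mol): C 2.998, H 5.998, O 1.000
Empirical formula: C3H6O
Empirical-formula mass = 58.08 g/mol; 116 ÷ 58.08 ≈ 2, so the molecular formula is C6H12O2.

C6H12O2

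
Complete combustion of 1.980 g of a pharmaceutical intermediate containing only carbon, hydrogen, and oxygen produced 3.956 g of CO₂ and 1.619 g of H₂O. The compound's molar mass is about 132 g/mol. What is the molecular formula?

C6H12O3

mol C = 3.956 g CO₂ ÷ 44.009 g/mol = 0.089891 mol
mol H = 2 × 1.619 g H₂O ÷ 18.015 g/mol = 0.17974 mol
mass O = 1.980 − (1.0797 + 0.18118) = 0.71915 g → mol O = 0.71915 ÷ 15.999 = 0.044949 mol
Divide by the smallest (0.044949 mol): C 2.000, H 3.999, O 1.000
Empirical formula: C2H4O
Empirical-formula mass = 44.05 g/mol; 132 ÷ 44.05 ≈ 3, so the molecular formula is C6H12O3.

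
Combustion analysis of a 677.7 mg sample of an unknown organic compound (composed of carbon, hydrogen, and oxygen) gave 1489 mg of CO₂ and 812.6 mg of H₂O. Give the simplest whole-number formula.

mol C = 1.489 g CO₂ ÷ 44.009 g/mol = 0.033834 mol
mol H = 2 × 0.8126 g H₂O ÷ 18.015 g/mol = 0.090214 mol
mass O = 0.6777 − (0.40638 + 0.090935) = 0.18038 g → mol O = 0.18038 ÷ 15.999 = 0.011275 mol
Divide by the smallest (0.011275 mol): C 3.001, H 8.001, O 1.000

C3H8O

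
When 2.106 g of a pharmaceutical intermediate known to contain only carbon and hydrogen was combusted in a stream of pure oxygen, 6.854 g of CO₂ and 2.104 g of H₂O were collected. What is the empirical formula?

mol C = 6.854 g CO₂ ÷ 44.009 g/mol = 0.15574 mol
mol H = 2 × 2.104 g H₂O ÷ 18.015 g/mol = 0.23358 mol
Divide by the smallest (0.15574 mol): C 1.000, H 1.500
Multiplying each by 2 gives whole numbers: C 2.00, H 3.00

C2H3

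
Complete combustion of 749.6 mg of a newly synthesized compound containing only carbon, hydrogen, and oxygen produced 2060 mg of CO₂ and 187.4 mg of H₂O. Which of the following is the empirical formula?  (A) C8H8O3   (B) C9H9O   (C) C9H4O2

mol C = 2.060 g CO₂ ÷ 44.009 g/mol = 0.046809 mol
mol H = 2 × 0.1874 g H₂O ÷ 18.015 g/mol = 0.020805 mol
mass O = 0.7496 − (0.56222 + 0.020971) = 0.16641 g → mol O = 0.16641 ÷ 15.999 = 0.010401 mol
Divide by the smallest (0.010401 mol): C 4.500, H 2.000, O 1.000
Multiplying each by 2 gives whole numbers: C 9.00, H 4.00, O 2.00

(C) C9H4O2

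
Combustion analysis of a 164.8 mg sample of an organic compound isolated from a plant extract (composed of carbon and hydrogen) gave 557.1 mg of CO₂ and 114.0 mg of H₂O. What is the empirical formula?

CH

mol C = 0.5571 g CO₂ ÷ 44.009 g/mol = 0.012659 mol
mol H = 2 × 0.1140 g H₂O ÷ 18.015 g/mol = 0.012656 mol
Divide by the smallest (0.012656 mol): C 1.000, H 1.000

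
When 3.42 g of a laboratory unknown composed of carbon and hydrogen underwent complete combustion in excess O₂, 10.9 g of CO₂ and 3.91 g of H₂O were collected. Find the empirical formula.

mol C = 10.9 g CO₂ ÷ 44.009 g/mol = 0.2477 mol
mol H = 2 × 3.91 g H₂O ÷ 18.015 g/mol = 0.4341 mol
Divide by the smallest (0.2477 mol): C 1.000, H 1.753
Multiplying each by 4 gives whole numbers: C 4.00, H 7.01

C4H7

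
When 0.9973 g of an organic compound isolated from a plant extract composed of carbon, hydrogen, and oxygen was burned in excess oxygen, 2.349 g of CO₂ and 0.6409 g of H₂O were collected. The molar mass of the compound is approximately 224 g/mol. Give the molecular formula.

C12H16O4

mol C = 2.349 g CO₂ ÷ 44.009 g/mol = 0.053375 mol
mol H = 2 × 0.6409 g H₂O ÷ 18.015 g/mol = 0.071152 mol
mass O = 0.9973 − (0.64109 + 0.071721) = 0.28449 g → mol O = 0.28449 ÷ 15.999 = 0.017782 mol
Divide by the smallest (0.017782 mol): C 3.002, H 4.001, O 1.000
Empirical formula: C3H4O
Empirical-formula mass = 56.06 g/mol; 224 ÷ 56.06 ≈ 4, so the molecular formula is C12H16O4.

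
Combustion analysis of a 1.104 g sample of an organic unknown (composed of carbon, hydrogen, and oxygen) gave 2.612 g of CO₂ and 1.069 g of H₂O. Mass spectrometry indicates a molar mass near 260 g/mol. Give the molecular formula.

C14H28O4

mol C = 2.612 g CO₂ ÷ 44.009 g/mol = 0.059351 mol
mol H = 2 × 1.069 g H₂O ÷ 18.015 g/mol = 0.11868 mol
mass O = 1.104 − (0.71287 + 0.11963) = 0.27150 g → mol O = 0.27150 ÷ 15.999 = 0.016970 mol
Divide by the smallest (0.016970 mol): C 3.497, H 6.994, O 1.000
Multiplying each by 2 gives whole numbers: C 6.99, H 13.99, O 2.00
Empirical formula: C7H14O2
Empirical-formula mass = 130.19 g/mol; 260 ÷ 130.19 ≈ 2, so the molecular formula is C14H28O4.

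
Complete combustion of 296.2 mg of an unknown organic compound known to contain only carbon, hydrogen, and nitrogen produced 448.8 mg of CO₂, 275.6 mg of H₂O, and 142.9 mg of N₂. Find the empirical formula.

CH3N

mol C = 0.4488 g CO₂ ÷ 44.009 g/mol = 0.010198 mol
mol H = 2 × 0.2756 g H₂O ÷ 18.015 g/mol = 0.030597 mol
mol N = 2 × 0.1429 g N₂ ÷ 28.014 g/mol = 0.010202 mol
Divide by the smallest (0.010198 mol): C 1.000, H 3.000, N 1.000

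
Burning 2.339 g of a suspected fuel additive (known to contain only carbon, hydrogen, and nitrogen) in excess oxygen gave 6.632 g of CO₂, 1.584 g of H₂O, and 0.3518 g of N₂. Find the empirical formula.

C6H7N

mol C = 6.632 g CO₂ ÷ 44.009 g/mol = 0.15070 mol
mol H = 2 × 1.584 g H₂O ÷ 18.015 g/mol = 0.17585 mol
mol N = 2 × 0.3518 g N₂ ÷ 28.014 g/mol = 0.025116 mol
Divide by the smallest (0.025116 mol): C 6.000, H 7.002, N 1.000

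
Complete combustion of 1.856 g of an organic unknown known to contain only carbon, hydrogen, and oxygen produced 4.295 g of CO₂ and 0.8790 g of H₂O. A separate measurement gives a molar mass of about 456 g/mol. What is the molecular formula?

C24H24O9

mol C = 4.295 g CO₂ ÷ 44.009 g/mol = 0.097594 mol
mol H = 2 × 0.8790 g H₂O ÷ 18.015 g/mol = 0.097585 mol
mass O = 1.856 − (1.1722 + 0.098366) = 0.58544 g → mol O = 0.58544 ÷ 15.999 = 0.036592 mol
Divide by the smallest (0.036592 mol): C 2.667, H 2.667, O 1.000
Multiplying each by 3 gives whole numbers: C 8.00, H 8.00, O 3.00
Empirical formula: C8H8O3
Empirical-formula mass = 152.15 g/mol; 456 ÷ 152.15 ≈ 3, so the molecular formula is C24H24O9.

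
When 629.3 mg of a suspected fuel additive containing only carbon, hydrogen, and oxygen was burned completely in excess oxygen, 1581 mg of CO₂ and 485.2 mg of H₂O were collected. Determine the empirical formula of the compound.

mol C = 1.581 g CO₂ ÷ 44.009 g/mol = 0.035924 mol
mol H = 2 × 0.4852 g H₂O ÷ 18.015 g/mol = 0.053866 mol
mass O = 0.6293 − (0.43149 + 0.054297) = 0.14351 g → mol O = 0.14351 ÷ 15.999 = 0.0089702 mol
Divide by the smallest (0.0089702 mol): C 4.005, H 6.005, O 1.000

C4H6O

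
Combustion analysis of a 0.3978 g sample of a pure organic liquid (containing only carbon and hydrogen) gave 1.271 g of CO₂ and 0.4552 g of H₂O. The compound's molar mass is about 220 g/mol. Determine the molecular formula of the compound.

mol C = 1.271 g CO₂ ÷ 44.009 g/mol = 0.028880 mol
mol H = 2 × 0.4552 g H₂O ÷ 18.015 g/mol = 0.050536 mol
Divide by the smallest (0.028880 mol): C 1.000, H 1.750
Multiplying each by 4 gives whole numbers: C 4.00, H 7.00
Empirical formula: C4H7
Empirical-formula mass = 55.10 g/mol; 220 ÷ 55.10 ≈ 4, so the molecular formula is C16H28.

C16H28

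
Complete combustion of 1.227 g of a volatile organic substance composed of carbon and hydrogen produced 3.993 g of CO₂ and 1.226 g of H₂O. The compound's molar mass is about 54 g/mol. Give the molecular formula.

C4H6

mol C = 3.993 g CO₂ ÷ 44.009 g/mol = 0.090731 mol
mol H = 2 × 1.226 g H₂O ÷ 18.015 g/mol = 0.13611 mol
Divide by the smallest (0.090731 mol): C 1.000, H 1.500
Multiplying each by 2 gives whole numbers: C 2.00, H 3.00
Empirical formula: C2H3
Empirical-formula mass = 27.05 g/mol; 54 ÷ 27.05 ≈ 2, so the molecular formula is C4H6.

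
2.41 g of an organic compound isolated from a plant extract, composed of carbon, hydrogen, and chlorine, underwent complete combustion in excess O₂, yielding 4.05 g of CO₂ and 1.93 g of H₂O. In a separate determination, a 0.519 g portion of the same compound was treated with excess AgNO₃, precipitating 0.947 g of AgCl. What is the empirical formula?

mol C = 4.05 g CO₂ ÷ 44.009 g/mol = 0.09203 mol
mol H = 2 × 1.93 g H₂O ÷ 18.015 g/mol = 0.2143 mol
From the AgCl data: mol Cl per gram of compound = (0.947 ÷ 143.318) ÷ 0.519 = 0.01273 mol/g, so in the 2.41 g combustion sample mol Cl = 0.03068 mol
Divide by the smallest (0.03068 mol): C 2.999, H 6.983, Cl 1.000

C3H7Cl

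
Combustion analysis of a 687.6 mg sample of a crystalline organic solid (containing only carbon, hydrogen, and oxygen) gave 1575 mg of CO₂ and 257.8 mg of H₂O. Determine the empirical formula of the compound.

C5H4O2

mol C = 1.575 g CO₂ ÷ 44.009 g/mol = 0.035788 mol
mol H = 2 × 0.2578 g H₂O ÷ 18.015 g/mol = 0.028621 mol
mass O = 0.6876 − (0.42985 + 0.028850) = 0.22890 g → mol O = 0.22890 ÷ 15.999 = 0.014307 mol
Divide by the smallest (0.014307 mol): C 2.501, H 2.000, O 1.000
Multiplying each by 2 gives whole numbers: C 5.00, H 4.00, O 2.00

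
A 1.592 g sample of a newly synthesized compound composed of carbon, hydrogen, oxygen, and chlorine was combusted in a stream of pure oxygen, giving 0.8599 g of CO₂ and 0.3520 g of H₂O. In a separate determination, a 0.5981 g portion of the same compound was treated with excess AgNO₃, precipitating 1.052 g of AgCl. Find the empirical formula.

CH2ClO2

mol C = 0.8599 g CO₂ ÷ 44.009 g/mol = 0.019539 mol
mol H = 2 × 0.3520 g H₂O ÷ 18.015 g/mol = 0.039079 mol
From the AgCl data: mol Cl per gram of compound = (1.052 ÷ 143.318) ÷ 0.5981 = 0.012273 mol/g, so in the 1.592 g combustion sample mol Cl = 0.019538 mol
mass O = 1.592 − (0.23469 + 0.039391 + 0.69263) = 0.62529 g → mol O = 0.62529 ÷ 15.999 = 0.039083 mol
Divide by the smallest (0.019538 mol): C 1.000, H 2.000, Cl 1.000, O 2.000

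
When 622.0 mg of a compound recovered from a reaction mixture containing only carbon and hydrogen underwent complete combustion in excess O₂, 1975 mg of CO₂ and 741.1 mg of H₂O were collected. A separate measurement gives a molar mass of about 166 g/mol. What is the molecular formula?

mol C = 1.975 g CO₂ ÷ 44.009 g/mol = 0.044877 mol
mol H = 2 × 0.7411 g H₂O ÷ 18.015 g/mol = 0.082276 mol
Divide by the smallest (0.044877 mol): C 1.000, H 1.833
Multiplying each by 6 gives whole numbers: C 6.00, H 11.00
Empirical formula: C6H11
Empirical-formula mass = 83.15 g/mol; 166 ÷ 83.15 ≈ 2, so the molecular formula is C12H22.

C12H22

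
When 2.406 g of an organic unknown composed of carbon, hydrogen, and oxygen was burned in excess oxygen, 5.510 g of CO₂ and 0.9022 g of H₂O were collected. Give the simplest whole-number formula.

mol C = 5.510 g CO₂ ÷ 44.009 g/mol = 0.12520 mol
mol H = 2 × 0.9022 g H₂O ÷ 18.015 g/mol = 0.10016 mol
mass O = 2.406 − (1.5038 + 0.10096) = 0.80124 g → mol O = 0.80124 ÷ 15.999 = 0.050081 mol
Divide by the smallest (0.050081 mol): C 2.500, H 2.000, O 1.000
Multiplying each by 2 gives whole numbers: C 5.00, H 4.00, O 2.00

C5H4O2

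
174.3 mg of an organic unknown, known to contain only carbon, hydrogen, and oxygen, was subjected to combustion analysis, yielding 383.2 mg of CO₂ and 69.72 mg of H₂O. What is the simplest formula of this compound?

C9H8O4

mol C = 0.3832 g CO₂ ÷ 44.009 g/mol = 0.0087073 mol
mol H = 2 × 0.06972 g H₂O ÷ 18.015 g/mol = 0.0077402 mol
mass O = 0.1743 − (0.10458 + 0.0078021) = 0.061914 g → mol O = 0.061914 ÷ 15.999 = 0.0038699 mol
Divide by the smallest (0.0038699 mol): C 2.250, H 2.000, O 1.000
Multiplying each by 4 gives whole numbers: C 9.00, H 8.00, O 4.00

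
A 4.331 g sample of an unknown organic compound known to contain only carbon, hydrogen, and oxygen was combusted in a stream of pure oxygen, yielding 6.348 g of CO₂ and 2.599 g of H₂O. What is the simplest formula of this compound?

mol C = 6.348 g CO₂ ÷ 44.009 g/mol = 0.14424 mol
mol H = 2 × 2.599 g H₂O ÷ 18.015 g/mol = 0.28854 mol
mass O = 4.331 − (1.7325 + 0.29085) = 2.3076 g → mol O = 2.3076 ÷ 15.999 = 0.14424 mol
Divide by the smallest (0.14424 mol): C 1.000, H 2.000, O 1.000

CH2O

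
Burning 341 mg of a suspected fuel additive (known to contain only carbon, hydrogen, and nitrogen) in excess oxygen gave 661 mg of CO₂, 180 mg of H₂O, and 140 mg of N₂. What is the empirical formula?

C3H4N2

mol C = 0.661 g CO₂ ÷ 44.009 g/mol = 0.01502 mol
mol H = 2 × 0.180 g H₂O ÷ 18.015 g/mol = 0.01998 mol
mol N = 2 × 0.140 g N₂ ÷ 28.014 g/mol = 0.009995 mol
Divide by the smallest (0.009995 mol): C 1.503, H 1.999, N 1.000
Multiplying each by 2 gives whole numbers: C 3.01, H 4.00, N 2.00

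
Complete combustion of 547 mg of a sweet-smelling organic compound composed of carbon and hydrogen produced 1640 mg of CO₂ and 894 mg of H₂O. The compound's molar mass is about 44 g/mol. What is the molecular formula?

mol C = 1.64 g CO₂ ÷ 44.009 g/mol = 0.03727 mol
mol H = 2 × 0.894 g H₂O ÷ 18.015 g/mol = 0.09925 mol
Divide by the smallest (0.03727 mol): C 1.000, H 2.663
Multiplying each by 3 gives whole numbers: C 3.00, H 7.99
Empirical formula: C3H8
Empirical-formula mass = 44.10 g/mol; 44 ÷ 44.10 ≈ 1, so the molecular formula is C3H8.

C3H8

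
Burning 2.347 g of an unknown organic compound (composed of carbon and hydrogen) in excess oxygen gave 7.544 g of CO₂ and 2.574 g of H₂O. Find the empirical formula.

mol C = 7.544 g CO₂ ÷ 44.009 g/mol = 0.17142 mol
mol H = 2 × 2.574 g H₂O ÷ 18.015 g/mol = 0.28576 mol
Divide by the smallest (0.17142 mol): C 1.000, H 1.667
Multiplying each by 3 gives whole numbers: C 3.00, H 5.00

C3H5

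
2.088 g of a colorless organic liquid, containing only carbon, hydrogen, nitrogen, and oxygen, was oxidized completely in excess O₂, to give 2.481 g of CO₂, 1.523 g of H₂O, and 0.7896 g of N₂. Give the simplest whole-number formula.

C2H6N2O

mol C = 2.481 g CO₂ ÷ 44.009 g/mol = 0.056375 mol
mol H = 2 × 1.523 g H₂O ÷ 18.015 g/mol = 0.16908 mol
mol N = 2 × 0.7896 g N₂ ÷ 28.014 g/mol = 0.056372 mol
mass O = 2.088 − (0.67712 + 0.17043 + 0.78960) = 0.45085 g → mol O = 0.45085 ÷ 15.999 = 0.028180 mol
Divide by the smallest (0.028180 mol): C 2.001, H 6.000, N 2.000, O 1.000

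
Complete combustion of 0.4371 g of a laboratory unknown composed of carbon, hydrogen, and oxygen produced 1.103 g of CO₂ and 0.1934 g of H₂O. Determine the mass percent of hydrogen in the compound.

mol C = 1.103 g CO₂ ÷ 44.009 g/mol = 0.025063 mol
mol H = 2 × 0.1934 g H₂O ÷ 18.015 g/mol = 0.021471 mol
mass O = 0.4371 − (0.30103 + 0.021643) = 0.11442 g → mol O = 0.11442 ÷ 15.999 = 0.0071520 mol
mass % H = 0.021643 g ÷ 0.4371 g × 100%

4.95%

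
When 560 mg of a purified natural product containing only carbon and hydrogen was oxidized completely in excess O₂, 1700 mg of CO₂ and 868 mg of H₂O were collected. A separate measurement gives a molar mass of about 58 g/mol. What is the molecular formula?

C4H10

mol C = 1.70 g CO₂ ÷ 44.009 g/mol = 0.03863 mol
mol H = 2 × 0.868 g H₂O ÷ 18.015 g/mol = 0.09636 mol
Divide by the smallest (0.03863 mol): C 1.000, H 2.495
Multiplying each by 2 gives whole numbers: C 2.00, H 4.99
Empirical formula: C2H5
Empirical-formula mass = 29.06 g/mol; 58 ÷ 29.06 ≈ 2, so the molecular formula is C4H10.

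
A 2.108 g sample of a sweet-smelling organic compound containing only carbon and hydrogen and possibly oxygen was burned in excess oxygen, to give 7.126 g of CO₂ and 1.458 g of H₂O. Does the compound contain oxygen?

no

mol C = 7.126 g CO₂ ÷ 44.009 g/mol = 0.16192 mol
mol H = 2 × 1.458 g H₂O ÷ 18.015 g/mol = 0.16187 mol
C and H together account for 2.1080 g — essentially the entire 2.108 g sample — so the compound contains no oxygen.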